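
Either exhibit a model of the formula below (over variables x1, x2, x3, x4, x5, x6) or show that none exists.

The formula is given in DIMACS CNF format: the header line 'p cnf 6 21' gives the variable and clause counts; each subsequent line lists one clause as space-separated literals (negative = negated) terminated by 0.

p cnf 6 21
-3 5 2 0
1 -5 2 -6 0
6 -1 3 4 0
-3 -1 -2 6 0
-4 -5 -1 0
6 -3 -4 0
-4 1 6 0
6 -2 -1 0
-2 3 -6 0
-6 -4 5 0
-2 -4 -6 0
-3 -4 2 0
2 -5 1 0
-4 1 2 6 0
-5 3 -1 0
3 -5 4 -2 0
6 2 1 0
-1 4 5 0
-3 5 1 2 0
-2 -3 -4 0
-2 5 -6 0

x1 ↦ False,  x2 ↦ True,  x3 ↦ False,  x4 ↦ False,  x5 ↦ False,  x6 ↦ False

Branch on x3: set x3 = False.
Branch on x2: set x2 = True.
Unit clause (¬x6) forces x6 = False.
Unit clause (¬x1) forces x1 = False.
Unit clause (¬x4) forces x4 = False.
Unit clause (¬x5) forces x5 = False.
All clauses are satisfied.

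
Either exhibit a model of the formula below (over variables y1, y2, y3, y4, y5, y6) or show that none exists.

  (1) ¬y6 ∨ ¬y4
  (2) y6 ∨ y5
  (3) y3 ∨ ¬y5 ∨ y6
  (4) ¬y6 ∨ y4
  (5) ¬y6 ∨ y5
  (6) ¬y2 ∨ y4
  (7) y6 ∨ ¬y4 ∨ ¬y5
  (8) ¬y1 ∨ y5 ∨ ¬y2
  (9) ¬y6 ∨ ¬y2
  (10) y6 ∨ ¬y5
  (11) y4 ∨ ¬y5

UNSATISFIABLE

Branch on y6: set y6 = False.
From the singleton clause (y5), y5 = True.
But (¬y5) is also a unit clause — contradiction.
Undo y6 and try y6 = True.
From the singleton clause (¬y4), y4 = False.
But (y4) is also a unit clause — contradiction.
Both values of y6 lead to a conflict.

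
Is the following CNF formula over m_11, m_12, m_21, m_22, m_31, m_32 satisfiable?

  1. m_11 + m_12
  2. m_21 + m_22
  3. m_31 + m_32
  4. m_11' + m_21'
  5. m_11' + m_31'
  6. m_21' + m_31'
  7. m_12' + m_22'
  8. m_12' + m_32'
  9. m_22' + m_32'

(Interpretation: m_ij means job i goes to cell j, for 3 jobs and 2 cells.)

No, unsatisfiable

Try m_11 = 1.
Unit clause (m_21') forces m_21 = 0.
Unit clause (m_22) forces m_22 = 1.
Unit clause (m_31') forces m_31 = 0.
Unit clause (m_32) forces m_32 = 1.
But (m_32') is also a unit clause — contradiction.
So m_11 must be the other value — set m_11 = 0.
Unit clause (m_12) forces m_12 = 1.
Unit clause (m_22') forces m_22 = 0.
Unit clause (m_21) forces m_21 = 1.
Unit clause (m_31') forces m_31 = 0.
Unit clause (m_32) forces m_32 = 1.
But (m_32') is also a unit clause — contradiction.
Both values of m_11 lead to a conflict.
No assignment satisfies every clause.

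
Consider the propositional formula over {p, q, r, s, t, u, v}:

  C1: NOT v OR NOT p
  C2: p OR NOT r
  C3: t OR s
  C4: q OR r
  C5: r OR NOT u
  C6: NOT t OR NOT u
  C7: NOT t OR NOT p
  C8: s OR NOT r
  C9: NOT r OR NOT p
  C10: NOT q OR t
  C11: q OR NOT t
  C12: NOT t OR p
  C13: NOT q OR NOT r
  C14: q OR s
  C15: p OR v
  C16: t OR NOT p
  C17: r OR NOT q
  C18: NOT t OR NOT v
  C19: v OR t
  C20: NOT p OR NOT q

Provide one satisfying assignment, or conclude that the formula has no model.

UNSATISFIABLE

Branch on v: set v = false.
Unit clause (p) forces p = true.
Unit clause (NOT t) forces t = false.
Now (t) is unsatisfied and unit — conflict.
Undo v and try v = true.
Unit clause (NOT p) forces p = false.
Unit clause (NOT r) forces r = false.
Unit clause (q) forces q = true.
Now (NOT q) is unsatisfied and unit — conflict.
Both values of v lead to a conflict.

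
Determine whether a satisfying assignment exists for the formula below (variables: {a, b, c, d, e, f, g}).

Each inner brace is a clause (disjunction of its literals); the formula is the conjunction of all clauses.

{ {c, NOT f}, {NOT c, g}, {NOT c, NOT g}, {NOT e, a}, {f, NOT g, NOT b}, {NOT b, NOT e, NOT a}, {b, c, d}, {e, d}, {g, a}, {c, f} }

Branch on c: set c = true.
Unit clause (g) forces g = true.
Now (NOT g) is unsatisfied and unit — conflict.
So c must be the other value — set c = false.
Unit clause (NOT f) forces f = false.
Now (f) is unsatisfied and unit — conflict.
Both values of c lead to a conflict.
No assignment satisfies every clause.

No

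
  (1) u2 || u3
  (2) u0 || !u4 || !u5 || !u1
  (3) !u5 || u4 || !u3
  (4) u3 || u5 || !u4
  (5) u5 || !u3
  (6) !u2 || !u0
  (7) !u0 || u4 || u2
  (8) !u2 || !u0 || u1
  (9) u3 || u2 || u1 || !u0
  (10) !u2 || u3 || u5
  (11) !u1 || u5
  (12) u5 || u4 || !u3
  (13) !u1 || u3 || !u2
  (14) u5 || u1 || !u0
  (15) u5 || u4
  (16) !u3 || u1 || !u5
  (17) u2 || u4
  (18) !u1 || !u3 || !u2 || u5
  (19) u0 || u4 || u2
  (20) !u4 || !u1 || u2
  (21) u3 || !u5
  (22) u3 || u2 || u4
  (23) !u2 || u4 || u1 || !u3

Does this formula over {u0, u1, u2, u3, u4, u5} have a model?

Unsatisfiable

Branch on u2: set u2 = true.
From the singleton clause (!u0), u0 = false.
Branch on u5: set u5 = true.
From the singleton clause (u3), u3 = true.
From the singleton clause (u4), u4 = true.
From the singleton clause (!u1), u1 = false.
Now (u1) is unsatisfied and unit — conflict.
So u5 must be the other value — set u5 = false.
From the singleton clause (!u3), u3 = false.
Now (u3) is unsatisfied and unit — conflict.
Neither u5 = true nor u5 = false works.
So u2 must be the other value — set u2 = false.
From the singleton clause (u3), u3 = true.
From the singleton clause (u5), u5 = true.
From the singleton clause (u4), u4 = true.
From the singleton clause (u1), u1 = true.
Now (!u1) is unsatisfied and unit — conflict.
Neither u2 = true nor u2 = false works.
No assignment satisfies every clause.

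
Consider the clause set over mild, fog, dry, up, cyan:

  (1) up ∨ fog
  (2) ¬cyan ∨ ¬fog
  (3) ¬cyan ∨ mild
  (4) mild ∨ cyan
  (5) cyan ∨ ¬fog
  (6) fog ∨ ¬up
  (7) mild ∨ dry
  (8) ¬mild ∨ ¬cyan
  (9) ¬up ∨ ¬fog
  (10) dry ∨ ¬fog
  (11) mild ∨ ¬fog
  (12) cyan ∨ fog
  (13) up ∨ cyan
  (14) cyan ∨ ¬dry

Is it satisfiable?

No, unsatisfiable

Suppose up = True.
Unit clause (fog) forces fog = True.
That conflicts with the unit clause (¬fog).
Backtrack on up: now try up = False.
Unit clause (fog) forces fog = True.
Unit clause (¬cyan) forces cyan = False.
That conflicts with the unit clause (cyan).
Either choice for up ends in contradiction.
No assignment satisfies every clause.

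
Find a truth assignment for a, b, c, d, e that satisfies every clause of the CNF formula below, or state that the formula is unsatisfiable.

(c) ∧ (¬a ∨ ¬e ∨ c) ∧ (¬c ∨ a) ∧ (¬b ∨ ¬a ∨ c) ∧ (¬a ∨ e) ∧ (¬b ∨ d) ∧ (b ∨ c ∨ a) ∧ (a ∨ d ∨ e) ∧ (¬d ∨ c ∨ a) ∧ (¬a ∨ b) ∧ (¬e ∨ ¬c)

UNSATISFIABLE

From the singleton clause (c), c = True.
From the singleton clause (a), a = True.
From the singleton clause (e), e = True.
Now (¬e) is unsatisfied and unit — conflict.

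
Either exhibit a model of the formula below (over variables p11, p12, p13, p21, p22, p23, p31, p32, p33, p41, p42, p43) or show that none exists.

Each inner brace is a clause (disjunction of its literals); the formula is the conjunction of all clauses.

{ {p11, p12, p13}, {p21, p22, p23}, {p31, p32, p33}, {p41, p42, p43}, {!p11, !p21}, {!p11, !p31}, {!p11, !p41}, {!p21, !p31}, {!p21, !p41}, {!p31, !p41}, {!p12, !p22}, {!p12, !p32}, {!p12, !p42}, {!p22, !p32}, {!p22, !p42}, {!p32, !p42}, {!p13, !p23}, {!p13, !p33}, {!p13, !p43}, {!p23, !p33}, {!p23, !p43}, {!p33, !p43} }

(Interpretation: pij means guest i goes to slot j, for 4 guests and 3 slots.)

UNSATISFIABLE

Try p11 = false.
Try p12 = true.
Unit clause (!p22) forces p22 = false.
Unit clause (!p32) forces p32 = false.
Unit clause (!p42) forces p42 = false.
Try p21 = true.
Unit clause (!p31) forces p31 = false.
Unit clause (p33) forces p33 = true.
Unit clause (!p41) forces p41 = false.
Unit clause (p43) forces p43 = true.
But (!p43) is also a unit clause — contradiction.
So p21 must be the other value — set p21 = false.
Unit clause (p23) forces p23 = true.
Unit clause (!p13) forces p13 = false.
Unit clause (!p33) forces p33 = false.
Unit clause (p31) forces p31 = true.
Unit clause (!p41) forces p41 = false.
Unit clause (p43) forces p43 = true.
But (!p43) is also a unit clause — contradiction.
Both values of p21 lead to a conflict.
So p12 must be the other value — set p12 = false.
Unit clause (p13) forces p13 = true.
Unit clause (!p23) forces p23 = false.
Unit clause (!p33) forces p33 = false.
Unit clause (!p43) forces p43 = false.
Try p21 = true.
Unit clause (!p31) forces p31 = false.
Unit clause (p32) forces p32 = true.
Unit clause (!p41) forces p41 = false.
Unit clause (p42) forces p42 = true.
But (!p42) is also a unit clause — contradiction.
So p21 must be the other value — set p21 = false.
Unit clause (p22) forces p22 = true.
Unit clause (!p32) forces p32 = false.
Unit clause (p31) forces p31 = true.
Unit clause (!p41) forces p41 = false.
Unit clause (p42) forces p42 = true.
But (!p42) is also a unit clause — contradiction.
Both values of p21 lead to a conflict.
Both values of p12 lead to a conflict.
So p11 must be the other value — set p11 = true.
Unit clause (!p21) forces p21 = false.
Unit clause (!p31) forces p31 = false.
Unit clause (!p41) forces p41 = false.
Try p22 = true.
Unit clause (!p12) forces p12 = false.
Unit clause (!p32) forces p32 = false.
Unit clause (p33) forces p33 = true.
Unit clause (!p42) forces p42 = false.
Unit clause (p43) forces p43 = true.
But (!p43) is also a unit clause — contradiction.
So p22 must be the other value — set p22 = false.
Unit clause (p23) forces p23 = true.
Unit clause (!p13) forces p13 = false.
Unit clause (!p33) forces p33 = false.
Unit clause (p32) forces p32 = true.
Unit clause (!p12) forces p12 = false.
Unit clause (!p42) forces p42 = false.
Unit clause (p43) forces p43 = true.
But (!p43) is also a unit clause — contradiction.
Both values of p22 lead to a conflict.
Both values of p11 lead to a conflict.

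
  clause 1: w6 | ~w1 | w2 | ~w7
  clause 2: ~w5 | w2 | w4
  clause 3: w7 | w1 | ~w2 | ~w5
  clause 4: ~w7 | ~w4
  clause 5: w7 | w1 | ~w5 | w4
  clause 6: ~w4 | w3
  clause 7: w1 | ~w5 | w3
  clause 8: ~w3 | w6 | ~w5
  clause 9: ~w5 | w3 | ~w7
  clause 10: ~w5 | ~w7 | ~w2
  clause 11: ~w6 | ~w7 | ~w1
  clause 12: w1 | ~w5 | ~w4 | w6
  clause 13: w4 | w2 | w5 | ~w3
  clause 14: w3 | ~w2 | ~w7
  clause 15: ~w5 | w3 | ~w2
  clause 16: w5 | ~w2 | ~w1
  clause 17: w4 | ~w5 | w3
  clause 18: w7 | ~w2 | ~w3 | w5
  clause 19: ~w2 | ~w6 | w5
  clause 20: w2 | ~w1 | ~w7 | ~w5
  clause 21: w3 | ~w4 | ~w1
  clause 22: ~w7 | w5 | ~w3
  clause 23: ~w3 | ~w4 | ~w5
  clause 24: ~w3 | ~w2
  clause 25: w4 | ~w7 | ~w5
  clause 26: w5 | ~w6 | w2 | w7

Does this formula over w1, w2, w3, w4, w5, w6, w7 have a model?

Yes

Try w7 = 1.
Unit clause (~w4) forces w4 = 0.
Unit clause (~w5) forces w5 = 0.
Unit clause (~w3) forces w3 = 0.
Unit clause (~w2) forces w2 = 0.
Try w6 = 1.
Unit clause (~w1) forces w1 = 0.
All clauses are satisfied.
A satisfying assignment: w1: 0, w2: 0, w3: 0, w4: 0, w5: 0, w6: 1, w7: 1.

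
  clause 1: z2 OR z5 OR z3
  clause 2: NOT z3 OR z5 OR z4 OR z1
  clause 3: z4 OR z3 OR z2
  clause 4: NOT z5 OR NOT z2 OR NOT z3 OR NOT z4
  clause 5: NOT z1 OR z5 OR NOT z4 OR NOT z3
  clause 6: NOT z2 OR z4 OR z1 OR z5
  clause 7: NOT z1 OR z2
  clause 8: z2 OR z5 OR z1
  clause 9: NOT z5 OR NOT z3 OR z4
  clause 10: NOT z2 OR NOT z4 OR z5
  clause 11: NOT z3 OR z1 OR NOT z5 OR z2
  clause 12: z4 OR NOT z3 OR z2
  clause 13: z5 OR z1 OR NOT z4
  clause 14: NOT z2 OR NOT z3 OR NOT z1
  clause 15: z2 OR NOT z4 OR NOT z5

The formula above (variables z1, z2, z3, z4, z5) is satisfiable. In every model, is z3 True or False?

Suppose z3 = true.
Branch on z1: set z1 = false.
Branch on z5: set z5 = true.
(z4) alone gives z4 = true.
(NOT z2) alone gives z2 = false.
That conflicts with the unit clause (z2).
Undo z5 and try z5 = false.
(z4) alone gives z4 = true.
That conflicts with the unit clause (NOT z4).
Both values of z5 lead to a conflict.
Undo z1 and try z1 = true.
(z2) alone gives z2 = true.
That conflicts with the unit clause (NOT z2).
Both values of z1 lead to a conflict.
So every satisfying assignment has z3 = False.

False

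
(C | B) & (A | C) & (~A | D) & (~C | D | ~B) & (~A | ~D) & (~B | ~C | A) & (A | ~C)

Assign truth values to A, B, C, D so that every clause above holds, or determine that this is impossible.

UNSATISFIABLE

Case C = 1:
Unit clause (A) forces A = 1.
Unit clause (D) forces D = 1.
But (~D) is also a unit clause — contradiction.
So C must be the other value — set C = 0.
Unit clause (B) forces B = 1.
Unit clause (A) forces A = 1.
Unit clause (D) forces D = 1.
But (~D) is also a unit clause — contradiction.
Both values of C lead to a conflict.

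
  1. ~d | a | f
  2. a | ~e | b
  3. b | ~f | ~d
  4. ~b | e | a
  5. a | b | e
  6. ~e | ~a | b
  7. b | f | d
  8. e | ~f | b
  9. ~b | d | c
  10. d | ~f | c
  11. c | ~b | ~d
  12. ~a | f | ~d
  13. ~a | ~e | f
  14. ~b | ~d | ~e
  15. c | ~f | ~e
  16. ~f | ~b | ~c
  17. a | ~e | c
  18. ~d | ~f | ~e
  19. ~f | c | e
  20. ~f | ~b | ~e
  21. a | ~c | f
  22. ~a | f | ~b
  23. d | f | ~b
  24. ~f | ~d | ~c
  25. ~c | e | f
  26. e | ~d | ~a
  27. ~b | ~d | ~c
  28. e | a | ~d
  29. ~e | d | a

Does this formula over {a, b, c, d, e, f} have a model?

Unsatisfiable

Suppose d = 0.
Suppose b = 1.
From the singleton clause (c), c = 1.
From the singleton clause (~f), f = 0.
But (f) is also a unit clause — contradiction.
Backtrack on b: now try b = 0.
From the singleton clause (f), f = 1.
From the singleton clause (e), e = 1.
From the singleton clause (a), a = 1.
But (~a) is also a unit clause — contradiction.
Either choice for b ends in contradiction.
Backtrack on d: now try d = 1.
Suppose a = 1.
From the singleton clause (f), f = 1.
From the singleton clause (b), b = 1.
From the singleton clause (c), c = 1.
But (~c) is also a unit clause — contradiction.
Backtrack on a: now try a = 0.
From the singleton clause (f), f = 1.
From the singleton clause (b), b = 1.
From the singleton clause (e), e = 1.
But (~e) is also a unit clause — contradiction.
Either choice for a ends in contradiction.
Either choice for d ends in contradiction.
No assignment satisfies every clause.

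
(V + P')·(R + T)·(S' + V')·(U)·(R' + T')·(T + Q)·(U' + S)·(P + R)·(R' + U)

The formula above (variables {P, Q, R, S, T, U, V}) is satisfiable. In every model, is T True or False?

Suppose T = 1.
The clause (U) is unit, so U = 1.
The clause (R') is unit, so R = 0.
The clause (S) is unit, so S = 1.
The clause (V') is unit, so V = 0.
The clause (P') is unit, so P = 0.
But (P) is also a unit clause — contradiction.
So every satisfying assignment has T = False.

False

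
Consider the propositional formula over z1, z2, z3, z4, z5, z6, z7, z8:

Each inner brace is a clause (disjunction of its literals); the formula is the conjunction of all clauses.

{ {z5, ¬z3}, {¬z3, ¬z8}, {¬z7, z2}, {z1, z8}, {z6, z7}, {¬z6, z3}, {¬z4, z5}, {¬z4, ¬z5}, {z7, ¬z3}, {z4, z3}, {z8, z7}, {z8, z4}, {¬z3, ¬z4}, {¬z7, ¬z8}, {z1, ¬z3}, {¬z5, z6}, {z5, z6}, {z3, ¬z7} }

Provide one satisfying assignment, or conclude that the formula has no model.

Case z5 = True:
(¬z4) alone gives z4 = False.
(z3) alone gives z3 = True.
(¬z8) alone gives z8 = False.
But (z8) is also a unit clause — contradiction.
That branch fails; take z5 = False instead.
(¬z3) alone gives z3 = False.
(¬z6) alone gives z6 = False.
But (z6) is also a unit clause — contradiction.
Either choice for z5 ends in contradiction.

UNSATISFIABLE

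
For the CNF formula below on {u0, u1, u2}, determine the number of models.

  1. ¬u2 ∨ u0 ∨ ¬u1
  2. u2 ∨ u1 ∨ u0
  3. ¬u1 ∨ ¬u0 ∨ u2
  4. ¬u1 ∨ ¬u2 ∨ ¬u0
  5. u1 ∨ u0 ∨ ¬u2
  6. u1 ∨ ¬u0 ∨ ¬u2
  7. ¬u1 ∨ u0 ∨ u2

1

There are 2^3 = 8 truth assignments over (u0, u1, u2).
Split on u1. With u1 = True, the clauses containing u1 are satisfied and ¬u1 drops from the rest; 0 of the 2^2 = 4 assignments to the other variables satisfy what remains.
With u1 = False, by the same count on the reduced clause set, 1 assignment works.
Total: 0 + 1 = 1.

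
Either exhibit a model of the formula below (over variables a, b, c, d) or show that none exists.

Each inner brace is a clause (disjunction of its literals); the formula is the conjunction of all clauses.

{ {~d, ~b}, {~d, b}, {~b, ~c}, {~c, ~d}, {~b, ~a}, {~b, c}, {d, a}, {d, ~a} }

UNSATISFIABLE

Suppose d = 0.
The clause (a) is unit, so a = 1.
That conflicts with the unit clause (~a).
Backtrack on d: now try d = 1.
The clause (~b) is unit, so b = 0.
That conflicts with the unit clause (b).
Either choice for d ends in contradiction.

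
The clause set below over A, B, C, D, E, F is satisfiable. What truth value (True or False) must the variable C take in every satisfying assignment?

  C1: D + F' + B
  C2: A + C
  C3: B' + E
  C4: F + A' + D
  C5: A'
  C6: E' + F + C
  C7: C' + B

True

Suppose C = 0.
(A) alone gives A = 1.
That conflicts with the unit clause (A').
So every satisfying assignment has C = True.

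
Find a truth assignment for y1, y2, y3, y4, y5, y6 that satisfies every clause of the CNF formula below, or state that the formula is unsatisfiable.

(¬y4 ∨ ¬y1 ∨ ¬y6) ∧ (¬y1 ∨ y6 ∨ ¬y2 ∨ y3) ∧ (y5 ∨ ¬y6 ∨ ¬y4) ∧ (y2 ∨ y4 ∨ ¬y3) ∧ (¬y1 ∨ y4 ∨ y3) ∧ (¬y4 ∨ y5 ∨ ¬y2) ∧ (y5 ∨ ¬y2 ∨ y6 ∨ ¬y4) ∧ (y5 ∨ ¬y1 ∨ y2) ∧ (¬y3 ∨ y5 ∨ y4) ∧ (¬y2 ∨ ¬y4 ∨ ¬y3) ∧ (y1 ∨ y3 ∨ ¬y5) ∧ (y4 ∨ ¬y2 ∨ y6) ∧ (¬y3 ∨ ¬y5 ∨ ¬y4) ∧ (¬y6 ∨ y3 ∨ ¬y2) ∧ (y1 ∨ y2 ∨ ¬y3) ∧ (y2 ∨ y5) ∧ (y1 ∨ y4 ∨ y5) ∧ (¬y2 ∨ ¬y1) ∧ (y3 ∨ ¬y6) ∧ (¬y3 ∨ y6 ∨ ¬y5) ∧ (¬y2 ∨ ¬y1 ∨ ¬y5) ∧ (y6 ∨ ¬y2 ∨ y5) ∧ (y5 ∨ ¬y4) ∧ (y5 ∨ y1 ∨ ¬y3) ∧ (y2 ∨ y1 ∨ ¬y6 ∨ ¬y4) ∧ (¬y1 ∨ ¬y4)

Case y2 = True:
Unit clause (¬y1) forces y1 = False.
Case y4 = False:
Unit clause (y6) forces y6 = True.
Unit clause (y3) forces y3 = True.
Unit clause (y5) forces y5 = True.
All clauses are satisfied.

y1=False,  y2=True,  y3=True,  y4=False,  y5=True,  y6=True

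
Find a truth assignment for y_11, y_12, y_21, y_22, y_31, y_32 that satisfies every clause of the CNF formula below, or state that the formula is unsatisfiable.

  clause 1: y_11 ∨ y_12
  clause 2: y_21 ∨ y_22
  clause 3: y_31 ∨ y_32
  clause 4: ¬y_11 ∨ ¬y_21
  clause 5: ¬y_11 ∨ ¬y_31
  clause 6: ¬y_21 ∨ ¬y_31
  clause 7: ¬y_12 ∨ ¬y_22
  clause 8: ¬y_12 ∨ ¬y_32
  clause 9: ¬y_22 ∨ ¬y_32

Case y_11 = True:
The clause (¬y_21) is unit, so y_21 = False.
The clause (y_22) is unit, so y_22 = True.
The clause (¬y_31) is unit, so y_31 = False.
The clause (y_32) is unit, so y_32 = True.
That conflicts with the unit clause (¬y_32).
So y_11 must be the other value — set y_11 = False.
The clause (y_12) is unit, so y_12 = True.
The clause (¬y_22) is unit, so y_22 = False.
The clause (y_21) is unit, so y_21 = True.
The clause (¬y_31) is unit, so y_31 = False.
The clause (y_32) is unit, so y_32 = True.
That conflicts with the unit clause (¬y_32).
Neither y_11 = True nor y_11 = False works.

UNSATISFIABLE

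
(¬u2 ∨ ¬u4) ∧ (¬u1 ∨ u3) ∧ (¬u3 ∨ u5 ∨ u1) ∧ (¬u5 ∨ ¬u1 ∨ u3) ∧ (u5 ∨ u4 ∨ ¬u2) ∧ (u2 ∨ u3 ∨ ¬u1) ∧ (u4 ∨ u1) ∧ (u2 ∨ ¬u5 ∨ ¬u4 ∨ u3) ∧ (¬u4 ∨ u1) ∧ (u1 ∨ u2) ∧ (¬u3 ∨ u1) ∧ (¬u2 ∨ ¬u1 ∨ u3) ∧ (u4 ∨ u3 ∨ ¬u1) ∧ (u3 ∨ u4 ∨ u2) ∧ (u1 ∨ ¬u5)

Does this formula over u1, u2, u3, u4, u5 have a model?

Yes, satisfiable

Branch on u2: set u2 = False.
The clause (u1) is unit, so u1 = True.
The clause (u3) is unit, so u3 = True.
Every clause is now satisfied; u4, u5 are unconstrained.
A satisfying assignment: u1 ↦ True, u2 ↦ False, u3 ↦ True, u4 ↦ True, u5 ↦ True.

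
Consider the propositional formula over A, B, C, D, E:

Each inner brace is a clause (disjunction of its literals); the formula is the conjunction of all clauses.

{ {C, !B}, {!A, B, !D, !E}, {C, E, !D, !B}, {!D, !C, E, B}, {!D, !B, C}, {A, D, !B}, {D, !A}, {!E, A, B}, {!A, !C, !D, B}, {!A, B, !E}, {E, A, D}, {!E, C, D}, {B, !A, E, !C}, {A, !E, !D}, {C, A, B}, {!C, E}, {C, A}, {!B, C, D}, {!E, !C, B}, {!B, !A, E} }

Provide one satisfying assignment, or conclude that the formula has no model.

A: true,  B: false,  C: false,  D: true,  E: false

Case C = false:
(!B) alone gives B = false.
(A) alone gives A = true.
(D) alone gives D = true.
(!E) alone gives E = false.
All clauses are satisfied.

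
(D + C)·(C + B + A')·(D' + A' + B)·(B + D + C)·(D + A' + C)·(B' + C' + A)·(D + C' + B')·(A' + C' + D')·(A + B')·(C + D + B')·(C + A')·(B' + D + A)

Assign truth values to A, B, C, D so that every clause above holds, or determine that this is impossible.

A=0, B=0, C=1, D=1

Branch on D: set D = 1.
Branch on A: set A = 0.
Unit clause (B') forces B = 0.
Every clause is now satisfied; C is unconstrained.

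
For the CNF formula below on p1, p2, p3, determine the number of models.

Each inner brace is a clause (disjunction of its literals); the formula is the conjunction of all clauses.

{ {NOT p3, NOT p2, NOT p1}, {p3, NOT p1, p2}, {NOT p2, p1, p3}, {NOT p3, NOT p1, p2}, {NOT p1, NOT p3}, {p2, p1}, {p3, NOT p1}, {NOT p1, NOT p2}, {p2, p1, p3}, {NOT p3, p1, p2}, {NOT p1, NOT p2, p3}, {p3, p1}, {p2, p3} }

1

There are 2^3 = 8 truth assignments over (p1, p2, p3).
Check each against the 13 clauses (columns in the order p1, p2, p3):
  F F F  ✗ fails (p2 OR p1)
  F F T  ✗ fails (p2 OR p1)
  F T F  ✗ fails (NOT p2 OR p1 OR p3)
  F T T  ✓ satisfies all
  T F F  ✗ fails (p3 OR NOT p1 OR p2)
  T F T  ✗ fails (NOT p3 OR NOT p1 OR p2)
  T T F  ✗ fails (p3 OR NOT p1)
  T T T  ✗ fails (NOT p3 OR NOT p2 OR NOT p1)
1 of the 8 rows is a model.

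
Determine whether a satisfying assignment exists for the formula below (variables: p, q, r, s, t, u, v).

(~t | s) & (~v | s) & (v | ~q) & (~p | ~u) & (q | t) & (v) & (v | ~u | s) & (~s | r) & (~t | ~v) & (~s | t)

Unit clause (v) forces v = 1.
Unit clause (s) forces s = 1.
Unit clause (r) forces r = 1.
Unit clause (~t) forces t = 0.
But (t) is also a unit clause — contradiction.
No assignment satisfies every clause.

No, unsatisfiable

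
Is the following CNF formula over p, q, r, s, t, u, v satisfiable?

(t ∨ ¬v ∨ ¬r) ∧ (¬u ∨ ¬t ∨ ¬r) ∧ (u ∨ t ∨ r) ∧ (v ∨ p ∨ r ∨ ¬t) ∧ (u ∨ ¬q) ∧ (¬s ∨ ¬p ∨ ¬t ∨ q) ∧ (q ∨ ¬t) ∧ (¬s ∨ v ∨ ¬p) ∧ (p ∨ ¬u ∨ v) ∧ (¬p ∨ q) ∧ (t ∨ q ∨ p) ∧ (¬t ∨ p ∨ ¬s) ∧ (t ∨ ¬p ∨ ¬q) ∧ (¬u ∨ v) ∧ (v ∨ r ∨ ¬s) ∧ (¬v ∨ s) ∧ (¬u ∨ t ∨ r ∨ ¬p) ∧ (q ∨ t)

Yes

Case u = True:
The clause (v) is unit, so v = True.
The clause (s) is unit, so s = True.
Case t = False:
The clause (¬r) is unit, so r = False.
The clause (¬p) is unit, so p = False.
The clause (q) is unit, so q = True.
All clauses are satisfied.
A satisfying assignment: p ↦ False,  q ↦ True,  r ↦ False,  s ↦ True,  t ↦ False,  u ↦ True,  v ↦ True.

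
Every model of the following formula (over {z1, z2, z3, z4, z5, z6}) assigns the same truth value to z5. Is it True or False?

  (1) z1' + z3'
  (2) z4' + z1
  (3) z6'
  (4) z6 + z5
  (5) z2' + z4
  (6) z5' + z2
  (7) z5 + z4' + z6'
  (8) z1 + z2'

Suppose z5 = 0.
(z6') alone gives z6 = 0.
Now (z6) is unsatisfied and unit — conflict.
So every satisfying assignment has z5 = True.

True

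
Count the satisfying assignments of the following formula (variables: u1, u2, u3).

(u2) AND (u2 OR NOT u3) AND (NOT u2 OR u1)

There are 2^3 = 8 truth assignments over (u1, u2, u3).
Check each against the 3 clauses (columns in the order u1, u2, u3):
  F F F  ✗ fails (u2)
  F F T  ✗ fails (u2)
  F T F  ✗ fails (NOT u2 OR u1)
  F T T  ✗ fails (NOT u2 OR u1)
  T F F  ✗ fails (u2)
  T F T  ✗ fails (u2)
  T T F  ✓ satisfies all
  T T T  ✓ satisfies all
2 of the 8 rows are models.

2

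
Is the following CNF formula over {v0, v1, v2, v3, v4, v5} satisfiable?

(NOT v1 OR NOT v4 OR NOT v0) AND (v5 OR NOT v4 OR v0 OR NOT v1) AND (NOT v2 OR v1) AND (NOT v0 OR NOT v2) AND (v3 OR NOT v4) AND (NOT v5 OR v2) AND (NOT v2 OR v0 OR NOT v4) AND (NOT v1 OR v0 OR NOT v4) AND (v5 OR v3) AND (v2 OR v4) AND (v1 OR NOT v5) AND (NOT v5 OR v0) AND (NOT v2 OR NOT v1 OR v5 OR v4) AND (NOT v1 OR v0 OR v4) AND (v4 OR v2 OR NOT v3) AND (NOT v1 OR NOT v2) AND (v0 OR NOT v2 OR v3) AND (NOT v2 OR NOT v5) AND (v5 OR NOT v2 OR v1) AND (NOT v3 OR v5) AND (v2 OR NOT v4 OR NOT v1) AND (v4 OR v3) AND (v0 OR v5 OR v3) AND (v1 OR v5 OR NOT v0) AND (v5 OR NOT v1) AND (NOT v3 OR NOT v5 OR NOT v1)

Branch on v2: set v2 = false.
Unit clause (NOT v5) forces v5 = false.
Unit clause (v3) forces v3 = true.
But (NOT v3) is also a unit clause — contradiction.
That branch fails; take v2 = true instead.
Unit clause (v1) forces v1 = true.
But (NOT v1) is also a unit clause — contradiction.
Both values of v2 lead to a conflict.
No assignment satisfies every clause.

No, unsatisfiable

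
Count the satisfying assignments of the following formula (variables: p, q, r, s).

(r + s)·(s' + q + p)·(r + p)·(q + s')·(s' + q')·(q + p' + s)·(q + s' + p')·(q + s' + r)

There are 2^4 = 16 truth assignments over (p, q, r, s).
Check each against the 8 clauses (columns in the order p, q, r, s):
  F F F F  ✗ fails (r + s)
  F F F T  ✗ fails (s' + q + p)
  F F T F  ✓ satisfies all
  F F T T  ✗ fails (s' + q + p)
  F T F F  ✗ fails (r + s)
  F T F T  ✗ fails (r + p)
  F T T F  ✓ satisfies all
  F T T T  ✗ fails (s' + q')
  T F F F  ✗ fails (r + s)
  T F F T  ✗ fails (q + s')
  T F T F  ✗ fails (q + p' + s)
  T F T T  ✗ fails (q + s')
  T T F F  ✗ fails (r + s)
  T T F T  ✗ fails (s' + q')
  T T T F  ✓ satisfies all
  T T T T  ✗ fails (s' + q')
3 of the 16 rows are models.

3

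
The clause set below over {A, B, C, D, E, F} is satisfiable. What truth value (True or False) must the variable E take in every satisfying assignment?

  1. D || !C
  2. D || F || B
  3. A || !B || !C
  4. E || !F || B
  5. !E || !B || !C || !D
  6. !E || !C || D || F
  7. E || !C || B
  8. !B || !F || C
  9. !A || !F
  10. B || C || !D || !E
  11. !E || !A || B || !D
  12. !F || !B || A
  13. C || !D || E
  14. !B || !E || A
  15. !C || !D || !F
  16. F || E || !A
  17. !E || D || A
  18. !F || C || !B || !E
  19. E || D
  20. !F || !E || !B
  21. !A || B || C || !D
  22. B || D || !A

Suppose E = false.
The clause (D) is unit, so D = true.
The clause (C) is unit, so C = true.
The clause (B) is unit, so B = true.
The clause (A) is unit, so A = true.
The clause (!F) is unit, so F = false.
That conflicts with the unit clause (F).
So every satisfying assignment has E = True.

True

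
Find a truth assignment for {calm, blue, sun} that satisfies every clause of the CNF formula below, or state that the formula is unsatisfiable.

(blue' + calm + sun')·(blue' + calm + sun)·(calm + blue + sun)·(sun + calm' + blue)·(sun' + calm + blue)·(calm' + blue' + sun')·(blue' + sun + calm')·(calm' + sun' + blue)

UNSATISFIABLE

Branch on blue: set blue = 0.
Branch on calm: set calm = 1.
Unit clause (sun) forces sun = 1.
Now (sun') is unsatisfied and unit — conflict.
That branch fails; take calm = 0 instead.
Unit clause (sun) forces sun = 1.
Now (sun') is unsatisfied and unit — conflict.
Either choice for calm ends in contradiction.
That branch fails; take blue = 1 instead.
Branch on calm: set calm = 1.
Unit clause (sun') forces sun = 0.
Now (sun) is unsatisfied and unit — conflict.
That branch fails; take calm = 0 instead.
Unit clause (sun') forces sun = 0.
Now (sun) is unsatisfied and unit — conflict.
Either choice for calm ends in contradiction.
Either choice for blue ends in contradiction.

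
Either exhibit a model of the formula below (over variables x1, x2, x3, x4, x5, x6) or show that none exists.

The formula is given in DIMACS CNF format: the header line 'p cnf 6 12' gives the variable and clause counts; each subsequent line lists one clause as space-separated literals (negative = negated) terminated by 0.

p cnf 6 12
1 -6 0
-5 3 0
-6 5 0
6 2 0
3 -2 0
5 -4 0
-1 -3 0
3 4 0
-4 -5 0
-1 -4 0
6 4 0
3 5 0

UNSATISFIABLE

Branch on x1: set x1 = True.
Unit clause (¬x3) forces x3 = False.
Unit clause (¬x5) forces x5 = False.
Now (x5) is unsatisfied and unit — conflict.
That branch fails; take x1 = False instead.
Unit clause (¬x6) forces x6 = False.
Unit clause (x2) forces x2 = True.
Unit clause (x3) forces x3 = True.
Unit clause (x4) forces x4 = True.
Unit clause (x5) forces x5 = True.
Now (¬x5) is unsatisfied and unit — conflict.
Both values of x1 lead to a conflict.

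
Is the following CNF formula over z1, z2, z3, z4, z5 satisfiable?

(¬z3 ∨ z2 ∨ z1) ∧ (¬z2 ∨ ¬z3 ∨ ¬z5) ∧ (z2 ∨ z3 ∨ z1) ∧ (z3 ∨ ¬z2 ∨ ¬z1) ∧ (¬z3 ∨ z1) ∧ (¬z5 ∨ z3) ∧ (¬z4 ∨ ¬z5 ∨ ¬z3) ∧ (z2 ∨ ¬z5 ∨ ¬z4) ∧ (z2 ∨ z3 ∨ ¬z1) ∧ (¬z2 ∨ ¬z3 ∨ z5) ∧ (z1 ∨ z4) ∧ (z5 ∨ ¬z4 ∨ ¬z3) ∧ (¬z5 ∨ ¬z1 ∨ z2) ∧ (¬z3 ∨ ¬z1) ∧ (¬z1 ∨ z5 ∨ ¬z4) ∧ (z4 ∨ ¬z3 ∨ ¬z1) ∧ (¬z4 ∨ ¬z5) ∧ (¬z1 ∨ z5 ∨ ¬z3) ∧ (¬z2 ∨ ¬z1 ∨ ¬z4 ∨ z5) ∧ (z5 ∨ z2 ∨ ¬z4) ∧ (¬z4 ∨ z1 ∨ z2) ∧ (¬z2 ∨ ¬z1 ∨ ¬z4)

Try z3 = False.
(¬z5) alone gives z5 = False.
Try z2 = True.
(¬z1) alone gives z1 = False.
(z4) alone gives z4 = True.
All clauses are satisfied.
A satisfying assignment: z1 ↦ False,  z2 ↦ True,  z3 ↦ False,  z4 ↦ True,  z5 ↦ False.

Yes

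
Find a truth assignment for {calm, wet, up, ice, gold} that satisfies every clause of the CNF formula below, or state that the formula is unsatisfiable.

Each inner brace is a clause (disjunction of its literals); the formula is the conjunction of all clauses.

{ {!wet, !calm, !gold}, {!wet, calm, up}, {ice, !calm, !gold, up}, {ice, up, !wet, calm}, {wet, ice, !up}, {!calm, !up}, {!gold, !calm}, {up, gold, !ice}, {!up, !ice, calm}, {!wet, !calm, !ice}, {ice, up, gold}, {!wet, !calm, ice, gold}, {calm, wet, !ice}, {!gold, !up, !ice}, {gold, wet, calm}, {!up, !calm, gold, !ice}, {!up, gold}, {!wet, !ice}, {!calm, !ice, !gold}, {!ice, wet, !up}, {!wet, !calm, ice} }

Suppose calm = false.
Suppose wet = false.
Unit clause (!ice) forces ice = false.
Unit clause (!up) forces up = false.
Unit clause (gold) forces gold = true.
This assignment satisfies each clause.

calm: false,  wet: false,  up: false,  ice: false,  gold: true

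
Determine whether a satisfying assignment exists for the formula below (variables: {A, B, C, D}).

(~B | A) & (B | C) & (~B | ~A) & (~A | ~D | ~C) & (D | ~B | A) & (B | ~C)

Suppose B = 0.
(C) alone gives C = 1.
That conflicts with the unit clause (~C).
That branch fails; take B = 1 instead.
(A) alone gives A = 1.
That conflicts with the unit clause (~A).
Both values of B lead to a conflict.
No assignment satisfies every clause.

No, unsatisfiable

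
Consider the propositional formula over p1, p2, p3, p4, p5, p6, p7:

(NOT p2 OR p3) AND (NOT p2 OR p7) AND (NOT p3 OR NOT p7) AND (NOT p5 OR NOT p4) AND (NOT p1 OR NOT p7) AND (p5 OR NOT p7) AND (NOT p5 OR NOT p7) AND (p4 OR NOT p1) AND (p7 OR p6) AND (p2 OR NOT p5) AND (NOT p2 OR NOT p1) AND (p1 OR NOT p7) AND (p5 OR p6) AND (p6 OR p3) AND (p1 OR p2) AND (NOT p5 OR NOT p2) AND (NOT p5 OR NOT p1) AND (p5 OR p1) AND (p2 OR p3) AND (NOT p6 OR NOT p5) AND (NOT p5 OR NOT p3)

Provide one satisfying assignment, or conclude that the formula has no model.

Try p2 = false.
From the singleton clause (NOT p5), p5 = false.
From the singleton clause (NOT p7), p7 = false.
From the singleton clause (p6), p6 = true.
From the singleton clause (p1), p1 = true.
From the singleton clause (p4), p4 = true.
From the singleton clause (p3), p3 = true.
Every clause now holds.

p1=true, p2=false, p3=true, p4=true, p5=false, p6=true, p7=false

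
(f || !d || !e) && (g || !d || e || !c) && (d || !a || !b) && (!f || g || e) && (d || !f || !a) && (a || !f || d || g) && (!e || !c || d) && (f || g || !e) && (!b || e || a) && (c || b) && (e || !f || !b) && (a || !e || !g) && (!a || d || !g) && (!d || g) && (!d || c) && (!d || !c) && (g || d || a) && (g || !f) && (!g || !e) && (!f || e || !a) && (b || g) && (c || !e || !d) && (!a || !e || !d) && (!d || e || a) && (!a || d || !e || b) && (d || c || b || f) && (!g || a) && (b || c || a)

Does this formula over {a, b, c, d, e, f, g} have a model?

No

Branch on c: set c = true.
The clause (!d) is unit, so d = false.
The clause (!e) is unit, so e = false.
Branch on a: set a = false.
The clause (!b) is unit, so b = false.
The clause (g) is unit, so g = true.
Now (!g) is unsatisfied and unit — conflict.
That branch fails; take a = true instead.
The clause (!b) is unit, so b = false.
The clause (!f) is unit, so f = false.
The clause (!g) is unit, so g = false.
Now (g) is unsatisfied and unit — conflict.
Neither a = true nor a = false works.
That branch fails; take c = false instead.
The clause (b) is unit, so b = true.
The clause (!d) is unit, so d = false.
The clause (!a) is unit, so a = false.
The clause (e) is unit, so e = true.
The clause (!g) is unit, so g = false.
Now (g) is unsatisfied and unit — conflict.
Neither c = true nor c = false works.
No assignment satisfies every clause.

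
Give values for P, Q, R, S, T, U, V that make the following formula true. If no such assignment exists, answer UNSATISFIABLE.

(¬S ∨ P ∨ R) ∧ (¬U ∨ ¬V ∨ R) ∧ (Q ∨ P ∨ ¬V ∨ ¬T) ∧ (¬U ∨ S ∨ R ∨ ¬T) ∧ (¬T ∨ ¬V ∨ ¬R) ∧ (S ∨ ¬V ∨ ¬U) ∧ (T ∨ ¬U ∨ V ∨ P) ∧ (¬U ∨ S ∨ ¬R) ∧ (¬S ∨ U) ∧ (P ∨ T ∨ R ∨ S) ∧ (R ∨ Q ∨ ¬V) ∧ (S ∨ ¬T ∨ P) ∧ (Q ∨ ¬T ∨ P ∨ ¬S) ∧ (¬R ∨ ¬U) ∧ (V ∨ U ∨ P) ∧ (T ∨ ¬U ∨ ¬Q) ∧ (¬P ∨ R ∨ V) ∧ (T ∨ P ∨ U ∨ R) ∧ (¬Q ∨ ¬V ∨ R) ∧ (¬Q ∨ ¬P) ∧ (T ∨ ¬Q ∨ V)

P ↦ False; Q ↦ True; R ↦ True; S ↦ False; T ↦ False; U ↦ False; V ↦ True

Case S = False:
Case V = True:
Unit clause (¬U) forces U = False.
Case T = False:
Case P = False:
Unit clause (R) forces R = True.
Every clause is now satisfied; Q is unconstrained.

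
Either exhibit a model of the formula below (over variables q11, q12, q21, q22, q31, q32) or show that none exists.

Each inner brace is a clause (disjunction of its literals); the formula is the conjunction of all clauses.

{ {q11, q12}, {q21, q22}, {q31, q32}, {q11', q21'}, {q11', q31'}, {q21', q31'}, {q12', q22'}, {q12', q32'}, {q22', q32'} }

UNSATISFIABLE

Try q11 = 1.
The clause (q21') is unit, so q21 = 0.
The clause (q22) is unit, so q22 = 1.
The clause (q31') is unit, so q31 = 0.
The clause (q32) is unit, so q32 = 1.
But (q32') is also a unit clause — contradiction.
That branch fails; take q11 = 0 instead.
The clause (q12) is unit, so q12 = 1.
The clause (q22') is unit, so q22 = 0.
The clause (q21) is unit, so q21 = 1.
The clause (q31') is unit, so q31 = 0.
The clause (q32) is unit, so q32 = 1.
But (q32') is also a unit clause — contradiction.
Neither q11 = 1 nor q11 = 0 works.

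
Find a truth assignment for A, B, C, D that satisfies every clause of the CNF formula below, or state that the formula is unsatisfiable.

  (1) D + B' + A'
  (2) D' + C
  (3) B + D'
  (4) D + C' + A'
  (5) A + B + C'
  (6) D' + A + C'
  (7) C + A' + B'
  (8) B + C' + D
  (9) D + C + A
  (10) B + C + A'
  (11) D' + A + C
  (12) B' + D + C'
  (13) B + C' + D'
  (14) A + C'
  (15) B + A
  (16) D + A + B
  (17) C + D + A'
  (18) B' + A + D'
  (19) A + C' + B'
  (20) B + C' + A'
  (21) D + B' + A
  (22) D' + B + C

A ↦ 1, B ↦ 1, C ↦ 1, D ↦ 1

Suppose D = 1.
(C) alone gives C = 1.
(B) alone gives B = 1.
(A) alone gives A = 1.
Every clause now holds.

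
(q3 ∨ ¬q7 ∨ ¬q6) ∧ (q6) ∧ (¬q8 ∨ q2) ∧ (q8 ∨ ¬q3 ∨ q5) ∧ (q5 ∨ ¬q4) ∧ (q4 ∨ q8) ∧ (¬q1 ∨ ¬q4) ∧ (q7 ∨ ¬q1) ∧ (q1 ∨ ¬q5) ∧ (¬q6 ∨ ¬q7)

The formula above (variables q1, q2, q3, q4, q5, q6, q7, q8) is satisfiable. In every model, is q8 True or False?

Suppose q8 = False.
Unit clause (q6) forces q6 = True.
Unit clause (q4) forces q4 = True.
Unit clause (q5) forces q5 = True.
Unit clause (¬q1) forces q1 = False.
But (q1) is also a unit clause — contradiction.
So every satisfying assignment has q8 = True.

True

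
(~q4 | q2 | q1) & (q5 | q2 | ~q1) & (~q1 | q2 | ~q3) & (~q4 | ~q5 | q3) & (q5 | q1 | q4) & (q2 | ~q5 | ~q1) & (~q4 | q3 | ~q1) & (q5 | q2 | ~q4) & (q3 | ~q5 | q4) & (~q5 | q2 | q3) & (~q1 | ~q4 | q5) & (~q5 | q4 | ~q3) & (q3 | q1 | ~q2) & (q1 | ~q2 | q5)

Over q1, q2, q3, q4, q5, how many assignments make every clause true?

4

There are 2^5 = 32 truth assignments over (q1, q2, q3, q4, q5).
Split on q4. With q4 = 1, the clauses containing q4 are satisfied and ~q4 drops from the rest; 2 of the 2^4 = 16 assignments to the other variables satisfy what remains.
With q4 = 0, by the same count on the reduced clause set, 2 assignments work.
(One model: q1=F, q2=T, q3=T, q4=T, q5=T.)
Total: 2 + 2 = 4.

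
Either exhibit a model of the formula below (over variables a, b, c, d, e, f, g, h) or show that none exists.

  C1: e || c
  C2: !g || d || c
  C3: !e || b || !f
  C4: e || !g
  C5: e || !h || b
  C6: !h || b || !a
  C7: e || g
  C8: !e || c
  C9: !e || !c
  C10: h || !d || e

Suppose e = true.
Unit clause (c) forces c = true.
That conflicts with the unit clause (!c).
Backtrack on e: now try e = false.
Unit clause (c) forces c = true.
Unit clause (!g) forces g = false.
That conflicts with the unit clause (g).
Either choice for e ends in contradiction.

UNSATISFIABLE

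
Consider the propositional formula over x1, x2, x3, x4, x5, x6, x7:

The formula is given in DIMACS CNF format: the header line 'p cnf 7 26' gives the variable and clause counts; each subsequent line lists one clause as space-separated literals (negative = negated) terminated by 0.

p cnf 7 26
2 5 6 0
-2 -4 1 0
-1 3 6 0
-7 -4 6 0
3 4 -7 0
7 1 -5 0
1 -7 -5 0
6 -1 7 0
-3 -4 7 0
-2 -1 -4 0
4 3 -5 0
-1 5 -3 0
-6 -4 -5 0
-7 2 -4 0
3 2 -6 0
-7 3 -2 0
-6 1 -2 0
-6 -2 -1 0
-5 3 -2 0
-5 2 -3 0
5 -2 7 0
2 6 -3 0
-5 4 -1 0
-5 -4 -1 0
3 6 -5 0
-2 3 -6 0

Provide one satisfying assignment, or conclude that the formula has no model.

x1: False,  x2: False,  x3: True,  x4: False,  x5: False,  x6: True,  x7: False

Branch on x2: set x2 = False.
Branch on x5: set x5 = False.
Unit clause (x6) forces x6 = True.
Unit clause (x3) forces x3 = True.
Unit clause (¬x1) forces x1 = False.
Branch on x4: set x4 = False.
Every clause is now satisfied; x7 is unconstrained.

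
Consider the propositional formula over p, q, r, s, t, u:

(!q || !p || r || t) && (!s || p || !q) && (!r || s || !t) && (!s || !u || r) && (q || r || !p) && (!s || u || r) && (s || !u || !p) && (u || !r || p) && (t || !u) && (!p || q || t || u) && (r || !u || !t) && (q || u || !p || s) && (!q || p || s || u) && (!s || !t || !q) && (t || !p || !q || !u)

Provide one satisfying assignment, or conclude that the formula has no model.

Branch on t: set t = true.
Branch on r: set r = false.
Unit clause (!u) forces u = false.
Unit clause (!s) forces s = false.
Branch on q: set q = false.
Unit clause (!p) forces p = false.
All clauses are satisfied.

p: false; q: false; r: false; s: false; t: true; u: false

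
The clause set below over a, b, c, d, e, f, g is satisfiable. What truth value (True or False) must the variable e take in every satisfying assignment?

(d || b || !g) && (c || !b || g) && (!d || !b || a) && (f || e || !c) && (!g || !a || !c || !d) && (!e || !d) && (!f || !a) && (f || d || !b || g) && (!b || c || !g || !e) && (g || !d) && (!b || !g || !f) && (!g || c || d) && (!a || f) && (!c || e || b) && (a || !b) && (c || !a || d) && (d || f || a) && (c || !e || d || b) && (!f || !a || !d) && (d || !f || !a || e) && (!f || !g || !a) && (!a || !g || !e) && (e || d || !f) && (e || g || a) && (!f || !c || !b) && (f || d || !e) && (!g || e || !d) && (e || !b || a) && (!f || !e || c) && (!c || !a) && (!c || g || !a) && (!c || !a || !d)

True

Suppose e = false.
Branch on f: set f = true.
Unit clause (!a) forces a = false.
Unit clause (!b) forces b = false.
Unit clause (!c) forces c = false.
Unit clause (d) forces d = true.
Unit clause (g) forces g = true.
But (!g) is also a unit clause — contradiction.
Backtrack on f: now try f = false.
Unit clause (!c) forces c = false.
Unit clause (!a) forces a = false.
Unit clause (!b) forces b = false.
Unit clause (d) forces d = true.
Unit clause (g) forces g = true.
But (!g) is also a unit clause — contradiction.
Both values of f lead to a conflict.
So every satisfying assignment has e = True.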